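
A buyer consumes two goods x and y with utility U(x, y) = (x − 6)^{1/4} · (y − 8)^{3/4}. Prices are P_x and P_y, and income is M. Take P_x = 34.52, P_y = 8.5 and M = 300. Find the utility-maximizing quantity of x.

This is Cobb-Douglas in (x−6, y−8): tangency gives 0.25·P_y·(y−8) = 0.75·P_x·(x−6).
After buying the subsistence bundle (6, 8), a share 0.25 of the remaining income goes to x: x* = 6 + 0.25·(M − 6P_x − 8P_y)/P_x.
Discretionary income = 300 − 6·34.52 − 8·8.5 = 24.88; x* = 6 + 0.25·24.88/34.52 = 6.1802.

x* = 6.1802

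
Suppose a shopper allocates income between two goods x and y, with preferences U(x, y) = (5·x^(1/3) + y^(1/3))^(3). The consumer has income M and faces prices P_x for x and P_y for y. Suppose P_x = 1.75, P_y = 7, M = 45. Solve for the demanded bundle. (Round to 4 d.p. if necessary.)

From the CES first-order condition, 5·(y/x)^(2/3) = P_x/P_y.
Solve for the ratio: y/x = [(1/5)·P_x/P_y]^(1.5).
With the ratio pinned down, the budget gives x* = M/(P_x + P_y·(y/x)) and y* = (y/x)·x*.
Numerically y/x = 0.01118, so x* = 45/(1.75 + 7·0.01118) = 24.6135 and y* = 0.01118·24.6135 = 0.2752.

x* = 24.6135, y* = 0.2752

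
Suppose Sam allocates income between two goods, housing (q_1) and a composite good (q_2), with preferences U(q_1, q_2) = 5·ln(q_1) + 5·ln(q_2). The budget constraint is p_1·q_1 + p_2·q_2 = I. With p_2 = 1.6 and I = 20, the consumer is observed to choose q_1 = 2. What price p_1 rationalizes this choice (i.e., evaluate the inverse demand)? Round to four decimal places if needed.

Tangency: MRS = q_2/q_1 = p_1/p_2.
So 5·p_2·q_2 = 5·p_1·q_1; combined with the budget, a share 0.5 of income goes to q_1.
Demand: q_1*(p_1,p_2,I) = 0.5·I/p_1 and q_2* = 0.5·I/p_2.
Set q_1* = 2 in the demand function and solve for p_1: p_1 = 5.

p_1 = 5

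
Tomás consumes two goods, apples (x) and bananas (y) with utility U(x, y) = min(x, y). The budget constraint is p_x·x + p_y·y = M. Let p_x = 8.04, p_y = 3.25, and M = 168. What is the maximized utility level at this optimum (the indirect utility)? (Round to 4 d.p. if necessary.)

With perfect complements, no substitution: consume in ratio x:y = 1:1.
Budget: p_x·x + p_y·x = M, so (p_x + p_y)·x = M.
Demand: x*(p_x,p_y,M) = M/(p_x + p_y), y* = M/(p_x + p_y).
Here 8.04 + 3.25 = 11.29, giving x* = 14.8804 and y* = 14.8804.
Utility at the optimum: U(14.8804, 14.8804) = 14.8804.

V = 14.8804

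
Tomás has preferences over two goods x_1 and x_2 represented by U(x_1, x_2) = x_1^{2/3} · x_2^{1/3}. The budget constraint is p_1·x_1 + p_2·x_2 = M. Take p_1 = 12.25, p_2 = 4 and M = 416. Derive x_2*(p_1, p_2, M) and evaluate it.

At p_1=12.25, p_2=4, M=416: x_2* = 1/3·416/4 = 34.6667.

x_2* = 34.6667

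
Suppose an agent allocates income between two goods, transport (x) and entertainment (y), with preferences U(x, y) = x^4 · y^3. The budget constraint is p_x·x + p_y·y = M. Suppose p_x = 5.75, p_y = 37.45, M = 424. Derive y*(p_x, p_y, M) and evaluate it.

y* = 4.8522

Tangency: MRS = (4/3)·y/x = p_x/p_y.
So 4·p_y·y = 3·p_x·x; combined with the budget, a share 4/7 of income goes to x.
Demand: x*(p_x,p_y,M) = 4/7·M/p_x and y* = 3/7·M/p_y.
At p_x=5.75, p_y=37.45, M=424: y* = 3/7·424/37.45 = 4.8522.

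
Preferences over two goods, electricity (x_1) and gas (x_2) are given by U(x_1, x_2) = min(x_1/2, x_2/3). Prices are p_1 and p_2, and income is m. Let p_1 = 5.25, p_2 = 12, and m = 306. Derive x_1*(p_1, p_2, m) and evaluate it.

Leontief preferences: the optimum is at the kink where x_1/2 = x_2/3, i.e. x_2 = (3/2)·x_1.
Budget: p_1·x_1 + p_2·(3/2)·x_1 = m, so (2·p_1 + 3·p_2)·x_1 = 2·m.
Demand: x_1*(p_1,p_2,m) = 2·m/(2·p_1 + 3·p_2), x_2* = 3·m/(2·p_1 + 3·p_2).
Here 2·5.25 + 3·12 = 46.5, giving x_1* = 13.1613.

x_1* = 13.1613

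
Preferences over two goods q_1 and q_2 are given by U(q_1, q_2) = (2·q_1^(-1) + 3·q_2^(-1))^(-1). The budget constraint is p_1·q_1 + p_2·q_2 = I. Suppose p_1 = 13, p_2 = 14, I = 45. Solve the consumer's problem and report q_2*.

MRS = MU_q_1/MU_q_2 = (2/3)·(q_2/q_1)^(2). Set equal to p_1/p_2.
Hence q_2/q_1 = ((3/2)·p_1/p_2)^(1/(2)), i.e. raised to the 0.5 power.
Substitute q_2 = (q_2/q_1)·q_1 into the budget: q_1* = I/(p_1 + p_2·(q_2/q_1)).
Numerically q_2/q_1 = 1.180194, so q_1* = 45/(13 + 14·1.180194) = 1.5243 and q_2* = 1.180194·1.5243 = 1.7989.

q_2* = 1.7989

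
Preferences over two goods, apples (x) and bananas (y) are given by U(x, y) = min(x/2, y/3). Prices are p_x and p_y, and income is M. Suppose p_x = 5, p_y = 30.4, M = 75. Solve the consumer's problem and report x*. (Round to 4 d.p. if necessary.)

x* = 1.4822

Leontief preferences: the optimum is at the kink where x/2 = y/3, i.e. y = (3/2)·x.
Budget: p_x·x + p_y·(3/2)·x = M, so (2·p_x + 3·p_y)·x = 2·M.
Demand: x*(p_x,p_y,M) = 2·M/(2·p_x + 3·p_y), y* = 3·M/(2·p_x + 3·p_y).
Here 2·5 + 3·30.4 = 101.2, giving x* = 1.4822.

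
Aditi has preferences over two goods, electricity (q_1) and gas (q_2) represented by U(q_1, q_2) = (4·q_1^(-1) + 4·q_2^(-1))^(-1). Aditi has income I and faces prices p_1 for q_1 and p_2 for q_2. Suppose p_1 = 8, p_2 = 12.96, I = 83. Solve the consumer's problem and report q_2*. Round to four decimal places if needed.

q_2* = 3.5865

MU_q_1 ∝ 4·q_1^(-2), MU_q_2 ∝ 4·q_2^(-2), so MRS = (q_2/q_1)^(2) = p_1/p_2.
Solve for the ratio: q_2/q_1 = [p_1/p_2]^(0.5).
Substitute q_2 = (q_2/q_1)·q_1 into the budget: q_1* = I/(p_1 + p_2·(q_2/q_1)).
Numerically q_2/q_1 = 0.785674, so q_1* = 83/(8 + 12.96·0.785674) = 4.5649 and q_2* = 0.785674·4.5649 = 3.5865.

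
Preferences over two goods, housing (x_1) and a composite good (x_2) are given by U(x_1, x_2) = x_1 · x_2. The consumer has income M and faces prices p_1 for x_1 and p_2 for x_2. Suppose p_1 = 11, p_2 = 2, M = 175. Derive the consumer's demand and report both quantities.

MU_x_1/MU_x_2 = (x_2)/(x_1); tangency sets this equal to p_1/p_2.
So p_2·x_2 = p_1·x_1; combined with the budget, a share 0.5 of income goes to x_1.
Demand: x_1*(p_1,p_2,M) = 0.5·M/p_1 and x_2* = 0.5·M/p_2.
At p_1=11, p_2=2, M=175: x_1* = 0.5·175/11 = 7.9545, x_2* = 43.75.

x_1* = 7.9545, x_2* = 43.75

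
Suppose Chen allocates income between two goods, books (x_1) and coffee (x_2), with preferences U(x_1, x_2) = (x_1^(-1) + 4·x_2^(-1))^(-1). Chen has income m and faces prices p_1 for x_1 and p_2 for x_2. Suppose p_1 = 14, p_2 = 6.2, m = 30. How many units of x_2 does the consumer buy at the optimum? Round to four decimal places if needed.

Numerically x_2/x_1 = 3.005372, so x_1* = 30/(14 + 6.2·3.005372) = 0.9193 and x_2* = 3.005372·0.9193 = 2.7629.

x_2* = 2.7629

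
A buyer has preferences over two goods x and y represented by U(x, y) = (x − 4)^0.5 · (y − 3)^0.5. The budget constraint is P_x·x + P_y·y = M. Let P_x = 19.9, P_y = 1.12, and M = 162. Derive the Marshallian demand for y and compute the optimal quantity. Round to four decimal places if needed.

Let x' = x−4, y' = y−3. MRS = y'/x' = P_x/P_y.
After buying the subsistence bundle (4, 3), a share 0.5 of the remaining income goes to x: x* = 4 + 0.5·(M − 4P_x − 3P_y)/P_x.
Discretionary income = 162 − 4·19.9 − 3·1.12 = 79.04; y* = 3 + 0.5·79.04/1.12 = 38.2857.

y* = 38.2857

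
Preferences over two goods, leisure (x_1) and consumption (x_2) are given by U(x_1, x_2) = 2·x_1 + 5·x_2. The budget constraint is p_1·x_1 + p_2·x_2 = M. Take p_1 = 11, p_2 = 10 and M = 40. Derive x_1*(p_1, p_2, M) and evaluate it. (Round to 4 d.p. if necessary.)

x_1* = 0

Perfect substitutes: compare marginal utility per dollar. 2/p_1 vs 5/p_2 → 0.1818 vs 0.5.
x_2 gives more utility per dollar, so spend all income on x_2: x_2* = M/p_2, x_1* = 0.
Numerically: x_1* = 0, x_2* = 4.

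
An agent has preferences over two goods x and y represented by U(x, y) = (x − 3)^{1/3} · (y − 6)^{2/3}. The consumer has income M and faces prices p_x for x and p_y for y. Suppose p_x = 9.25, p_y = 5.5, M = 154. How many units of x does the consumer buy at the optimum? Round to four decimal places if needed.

Let x' = x−3, y' = y−6. MRS = (1/2)·y'/x' = p_x/p_y.
After buying the subsistence bundle (3, 6), a share 1/3 of the remaining income goes to x: x* = 3 + 1/3·(M − 3p_x − 6p_y)/p_x.
Discretionary income = 154 − 3·9.25 − 6·5.5 = 93.25; x* = 3 + 1/3·93.25/9.25 = 6.3604.

x* = 6.3604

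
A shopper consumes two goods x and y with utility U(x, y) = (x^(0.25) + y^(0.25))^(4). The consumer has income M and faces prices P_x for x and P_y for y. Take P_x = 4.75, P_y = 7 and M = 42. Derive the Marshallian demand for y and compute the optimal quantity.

y* = 2.8064

From the CES first-order condition, (y/x)^(0.75) = P_x/P_y.
Hence y/x = (P_x/P_y)^(1/(0.75)), i.e. raised to the 4/3 power.
Substitute y = (y/x)·x into the budget: x* = M/(P_x + P_y·(y/x)).
Numerically y/x = 0.596294, so x* = 42/(4.75 + 7·0.596294) = 4.7064 and y* = 0.596294·4.7064 = 2.8064.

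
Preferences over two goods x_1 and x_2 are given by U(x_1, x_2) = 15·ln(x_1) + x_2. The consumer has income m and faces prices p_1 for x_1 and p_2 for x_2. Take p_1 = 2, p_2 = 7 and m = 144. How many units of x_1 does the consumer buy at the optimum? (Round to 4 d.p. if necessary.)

x_1* = 52.5

So x_1*(p_1,p_2) = 15·p_2/p_1, independent of income; and x_2* = (m − 15·p_2)/p_2.
At the given prices: x_1* = 15·7/2 = 52.5.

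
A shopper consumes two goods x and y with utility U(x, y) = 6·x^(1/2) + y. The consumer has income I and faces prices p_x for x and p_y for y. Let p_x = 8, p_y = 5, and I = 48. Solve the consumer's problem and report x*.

Utility is quasi-linear in y; the FOC for x is 3/√x = p_x/p_y.
Thus x* = (3·p_y/p_x)² — independent of I — with the rest of income spent on y.
Plugging in: x* = (3·5/8)² = 3.5156.

x* = 3.5156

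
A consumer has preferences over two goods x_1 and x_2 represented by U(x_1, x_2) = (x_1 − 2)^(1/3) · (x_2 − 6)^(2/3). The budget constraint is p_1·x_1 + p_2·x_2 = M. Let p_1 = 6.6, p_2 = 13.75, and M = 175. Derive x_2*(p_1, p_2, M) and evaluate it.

Let x_1' = x_1−2, x_2' = x_2−6. MRS = (1/2)·x_2'/x_1' = p_1/p_2.
After buying the subsistence bundle (2, 6), a share 1/3 of the remaining income goes to x_1: x_1* = 2 + 1/3·(M − 2p_1 − 6p_2)/p_1.
Discretionary income = 175 − 2·6.6 − 6·13.75 = 79.3; x_2* = 6 + 2/3·79.3/13.75 = 9.8448.

x_2* = 9.8448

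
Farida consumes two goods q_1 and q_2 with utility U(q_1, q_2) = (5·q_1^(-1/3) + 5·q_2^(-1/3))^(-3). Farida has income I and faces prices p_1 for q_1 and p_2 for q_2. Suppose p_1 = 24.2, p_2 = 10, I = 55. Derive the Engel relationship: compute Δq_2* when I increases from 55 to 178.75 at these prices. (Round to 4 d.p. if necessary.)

MRS = MU_q_1/MU_q_2 = (q_2/q_1)^(4/3). Set equal to p_1/p_2.
Solve for the ratio: q_2/q_1 = [p_1/p_2]^(0.75).
With the ratio pinned down, the budget gives q_1* = I/(p_1 + p_2·(q_2/q_1)) and q_2* = (q_2/q_1)·q_1*.
Numerically q_2/q_1 = 1.940267, so q_1* = 55/(24.2 + 10·1.940267) = 1.2614 and q_2* = 1.940267·1.2614 = 2.4474.
At I' = 178.75: q_2* = 7.9542. Change: 7.9542 − 2.4474 = 5.5067.

Δq_2* = 5.5067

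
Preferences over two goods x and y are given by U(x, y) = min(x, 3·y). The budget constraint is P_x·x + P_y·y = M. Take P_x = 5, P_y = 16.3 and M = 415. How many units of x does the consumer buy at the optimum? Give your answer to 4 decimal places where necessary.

x* = 39.7764

Demand: x*(P_x,P_y,M) = 3·M/(3·P_x + P_y), y* = M/(3·P_x + P_y).
Here 3·5 + 16.3 = 31.3, giving x* = 39.7764.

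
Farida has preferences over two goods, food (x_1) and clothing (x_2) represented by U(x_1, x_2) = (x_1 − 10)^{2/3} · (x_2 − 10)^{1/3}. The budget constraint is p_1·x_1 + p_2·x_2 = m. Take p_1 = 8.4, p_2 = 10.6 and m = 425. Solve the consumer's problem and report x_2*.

x_2* = 17.3899

Discretionary income = 425 − 10·8.4 − 10·10.6 = 235; x_2* = 10 + 1/3·235/10.6 = 17.3899.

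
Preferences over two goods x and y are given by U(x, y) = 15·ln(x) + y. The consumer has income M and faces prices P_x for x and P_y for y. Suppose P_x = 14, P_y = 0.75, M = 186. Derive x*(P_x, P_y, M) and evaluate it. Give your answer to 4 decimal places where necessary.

MU_x = 15/x, MU_y = 1. Tangency: 15/x = P_x/P_y.
So x*(P_x,P_y) = 15·P_y/P_x, independent of income; and y* = (M − 15·P_y)/P_y.
At the given prices: x* = 15·0.75/14 = 0.8036.

x* = 0.8036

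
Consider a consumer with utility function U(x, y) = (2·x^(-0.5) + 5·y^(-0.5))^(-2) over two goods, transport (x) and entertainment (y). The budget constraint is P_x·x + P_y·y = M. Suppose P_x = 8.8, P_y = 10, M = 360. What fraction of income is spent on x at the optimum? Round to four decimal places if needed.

MU_x ∝ 2·x^(-1.5), MU_y ∝ 5·y^(-1.5), so MRS = (2/5)·(y/x)^(1.5) = P_x/P_y.
Hence y/x = ((5/2)·P_x/P_y)^(1/(1.5)), i.e. raised to the 2/3 power.
Substitute y = (y/x)·x into the budget: x* = M/(P_x + P_y·(y/x)).
Numerically y/x = 1.691538, so x* = 360/(8.8 + 10·1.691538) = 13.9994 and y* = 1.691538·13.9994 = 23.6805.
Expenditure on x: 8.8·13.9994 = 123.1948; share = 0.3422.

share on x = 0.3422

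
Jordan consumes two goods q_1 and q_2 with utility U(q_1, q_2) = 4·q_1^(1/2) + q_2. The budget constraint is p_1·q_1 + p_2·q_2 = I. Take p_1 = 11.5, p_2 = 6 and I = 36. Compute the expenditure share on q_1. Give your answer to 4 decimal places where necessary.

share on q_1 = 0.3478

Thus q_1* = (2·p_2/p_1)² — independent of I — with the rest of income spent on q_2.
Plugging in: q_1* = (2·6/11.5)² = 1.0888, q_2* = 3.913.
Expenditure on q_1: 11.5·1.0888 = 12.5217; share = 0.3478.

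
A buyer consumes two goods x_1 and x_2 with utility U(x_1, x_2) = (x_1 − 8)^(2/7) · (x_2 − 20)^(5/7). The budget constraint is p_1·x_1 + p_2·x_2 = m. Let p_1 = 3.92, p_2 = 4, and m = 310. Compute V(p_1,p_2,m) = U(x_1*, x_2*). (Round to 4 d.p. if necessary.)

V = 27.4592

This is Cobb-Douglas in (x_1−8, x_2−20): tangency gives 2/7·p_2·(x_2−20) = 5/7·p_1·(x_1−8).
After buying the subsistence bundle (8, 20), a share 2/7 of the remaining income goes to x_1: x_1* = 8 + 2/7·(m − 8p_1 − 20p_2)/p_1.
Discretionary income = 310 − 8·3.92 − 20·4 = 198.64; x_1* = 8 + 2/7·198.64/3.92 = 22.4781; x_2* = 20 + 5/7·198.64/4 = 55.4714.
Utility at the optimum: U(22.4781, 55.4714) = 27.4592.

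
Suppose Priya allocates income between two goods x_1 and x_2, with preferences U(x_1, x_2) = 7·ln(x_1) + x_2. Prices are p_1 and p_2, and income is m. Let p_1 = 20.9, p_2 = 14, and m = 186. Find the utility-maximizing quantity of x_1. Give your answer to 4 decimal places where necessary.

Set MRS = p_1/p_2: (7/x_1)/1 = p_1/p_2.
So x_1*(p_1,p_2) = 7·p_2/p_1, independent of income; and x_2* = (m − 7·p_2)/p_2.
At the given prices: x_1* = 7·14/20.9 = 4.689.

x_1* = 4.689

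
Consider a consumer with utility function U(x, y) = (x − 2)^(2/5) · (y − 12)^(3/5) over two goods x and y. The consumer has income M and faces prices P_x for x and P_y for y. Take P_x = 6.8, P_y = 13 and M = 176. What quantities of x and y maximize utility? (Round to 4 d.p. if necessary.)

x* = 2.3765, y* = 12.2954

This is Cobb-Douglas in (x−2, y−12): tangency gives 0.4·P_y·(y−12) = 0.6·P_x·(x−2).
Substituting into the budget: x* = 2 + 0.4·(M − 2·P_x − 12·P_y)/P_x, and y* = 12 + 0.6·(…)/P_y.
Discretionary income = 176 − 2·6.8 − 12·13 = 6.4; x* = 2 + 0.4·6.4/6.8 = 2.3765; y* = 12 + 0.6·6.4/13 = 12.2954.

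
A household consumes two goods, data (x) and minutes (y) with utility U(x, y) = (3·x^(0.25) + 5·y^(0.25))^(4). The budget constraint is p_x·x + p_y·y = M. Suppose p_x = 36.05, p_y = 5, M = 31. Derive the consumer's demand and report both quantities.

x* = 0.1785, y* = 4.913

MRS = MU_x/MU_y = (3/5)·(y/x)^(0.75). Set equal to p_x/p_y.
Hence y/x = ((5/3)·p_x/p_y)^(1/(0.75)), i.e. raised to the 4/3 power.
With the ratio pinned down, the budget gives x* = M/(p_x + p_y·(y/x)) and y* = (y/x)·x*.
Numerically y/x = 27.52403, so x* = 31/(36.05 + 5·27.52403) = 0.1785 and y* = 27.52403·0.1785 = 4.913.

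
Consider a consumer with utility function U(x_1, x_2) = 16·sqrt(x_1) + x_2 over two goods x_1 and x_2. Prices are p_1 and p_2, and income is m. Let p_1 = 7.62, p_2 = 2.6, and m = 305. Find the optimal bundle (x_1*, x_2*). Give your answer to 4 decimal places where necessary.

x_1* = 7.451, x_2* = 95.4704

MU_x_1 = 8/√x_1, MU_x_2 = 1. Tangency: 8/√x_1 = p_1/p_2.
Solve: √x_1 = 8·p_2/p_1, so x_1*(p_1,p_2) = (8·p_2/p_1)², and x_2* = (m − p_1·x_1*)/p_2.
Plugging in: x_1* = (8·2.6/7.62)² = 7.451, x_2* = 95.4704.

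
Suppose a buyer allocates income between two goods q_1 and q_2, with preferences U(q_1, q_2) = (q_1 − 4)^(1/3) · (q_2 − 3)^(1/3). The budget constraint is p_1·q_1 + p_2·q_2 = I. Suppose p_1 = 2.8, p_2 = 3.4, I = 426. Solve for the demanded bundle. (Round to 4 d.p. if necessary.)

MRS = (q_2−3)/(q_1−4). Tangency with p_1/p_2 gives q_2−3 = (p_1/p_2)·(q_1−4).
After buying the subsistence bundle (4, 3), a share 0.5 of the remaining income goes to q_1: q_1* = 4 + 0.5·(I − 4p_1 − 3p_2)/p_1.
Discretionary income = 426 − 4·2.8 − 3·3.4 = 404.6; q_1* = 4 + 0.5·404.6/2.8 = 76.25; q_2* = 3 + 0.5·404.6/3.4 = 62.5.

q_1* = 76.25, q_2* = 62.5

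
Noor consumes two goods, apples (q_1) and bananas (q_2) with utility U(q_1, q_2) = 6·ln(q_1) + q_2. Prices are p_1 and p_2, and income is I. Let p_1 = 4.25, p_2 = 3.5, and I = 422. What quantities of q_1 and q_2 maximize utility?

At the given prices: q_1* = 6·3.5/4.25 = 4.9412, and q_2* = 114.5714.

q_1* = 4.9412, q_2* = 114.5714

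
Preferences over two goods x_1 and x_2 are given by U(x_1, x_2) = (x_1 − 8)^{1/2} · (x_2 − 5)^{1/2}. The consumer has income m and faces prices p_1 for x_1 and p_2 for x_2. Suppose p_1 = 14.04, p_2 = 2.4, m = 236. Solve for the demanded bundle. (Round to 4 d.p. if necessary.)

Discretionary income = 236 − 8·14.04 − 5·2.4 = 111.68; x_1* = 8 + 0.5·111.68/14.04 = 11.9772; x_2* = 5 + 0.5·111.68/2.4 = 28.2667.

x_1* = 11.9772, x_2* = 28.2667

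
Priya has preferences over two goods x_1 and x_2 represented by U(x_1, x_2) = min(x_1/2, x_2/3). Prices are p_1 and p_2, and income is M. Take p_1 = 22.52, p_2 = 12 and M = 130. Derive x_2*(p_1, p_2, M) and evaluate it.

With perfect complements, no substitution: consume in ratio x_1:x_2 = 2:3.
Budget: p_1·x_1 + p_2·(3/2)·x_1 = M, so (2·p_1 + 3·p_2)·x_1 = 2·M.
Demand: x_1*(p_1,p_2,M) = 2·M/(2·p_1 + 3·p_2), x_2* = 3·M/(2·p_1 + 3·p_2).
Here 2·22.52 + 3·12 = 81.04, giving x_2* = 4.8124.

x_2* = 4.8124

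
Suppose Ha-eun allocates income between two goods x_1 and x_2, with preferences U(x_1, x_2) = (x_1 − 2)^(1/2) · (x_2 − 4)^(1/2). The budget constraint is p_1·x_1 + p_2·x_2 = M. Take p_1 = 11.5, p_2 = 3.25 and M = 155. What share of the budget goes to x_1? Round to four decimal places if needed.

share on x_1 = 0.5323

This is Cobb-Douglas in (x_1−2, x_2−4): tangency gives 0.5·p_2·(x_2−4) = 0.5·p_1·(x_1−2).
Substituting into the budget: x_1* = 2 + 0.5·(M − 2·p_1 − 4·p_2)/p_1, and x_2* = 4 + 0.5·(…)/p_2.
Discretionary income = 155 − 2·11.5 − 4·3.25 = 119; x_1* = 2 + 0.5·119/11.5 = 7.1739; x_2* = 4 + 0.5·119/3.25 = 22.3077.
Expenditure on x_1: 11.5·7.1739 = 82.5; share = 0.5323.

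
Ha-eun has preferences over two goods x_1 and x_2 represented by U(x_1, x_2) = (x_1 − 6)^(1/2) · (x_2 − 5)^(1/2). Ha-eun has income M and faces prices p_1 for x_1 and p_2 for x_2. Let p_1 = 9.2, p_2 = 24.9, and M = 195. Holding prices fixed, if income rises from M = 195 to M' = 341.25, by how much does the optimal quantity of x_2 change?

After buying the subsistence bundle (6, 5), a share 0.5 of the remaining income goes to x_1: x_1* = 6 + 0.5·(M − 6p_1 − 5p_2)/p_1.
Discretionary income = 195 − 6·9.2 − 5·24.9 = 15.3; x_2* = 5 + 0.5·15.3/24.9 = 5.3072.
At M' = 341.25: x_2* = 8.244. Change: 8.244 − 5.3072 = 2.9367.

Δx_2* = 2.9367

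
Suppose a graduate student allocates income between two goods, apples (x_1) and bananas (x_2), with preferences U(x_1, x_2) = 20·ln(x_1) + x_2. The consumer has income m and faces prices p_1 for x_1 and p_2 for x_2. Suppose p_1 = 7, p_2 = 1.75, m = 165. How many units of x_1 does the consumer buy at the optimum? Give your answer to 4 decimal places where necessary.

x_1* = 5

MU_x_1 = 20/x_1, MU_x_2 = 1. Tangency: 20/x_1 = p_1/p_2.
So x_1*(p_1,p_2) = 20·p_2/p_1, independent of income; and x_2* = (m − 20·p_2)/p_2.
At the given prices: x_1* = 20·1.75/7 = 5.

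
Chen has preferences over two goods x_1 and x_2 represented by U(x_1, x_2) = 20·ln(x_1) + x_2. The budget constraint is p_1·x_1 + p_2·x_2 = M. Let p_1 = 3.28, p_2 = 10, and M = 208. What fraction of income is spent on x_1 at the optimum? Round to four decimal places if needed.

MU_x_1 = 20/x_1, MU_x_2 = 1. Tangency: 20/x_1 = p_1/p_2.
So x_1*(p_1,p_2) = 20·p_2/p_1, independent of income; and x_2* = (M − 20·p_2)/p_2.
At the given prices: x_1* = 20·10/3.28 = 60.9756, and x_2* = 0.8.
Expenditure on x_1: 3.28·60.9756 = 200; share = 0.9615.

share on x_1 = 0.9615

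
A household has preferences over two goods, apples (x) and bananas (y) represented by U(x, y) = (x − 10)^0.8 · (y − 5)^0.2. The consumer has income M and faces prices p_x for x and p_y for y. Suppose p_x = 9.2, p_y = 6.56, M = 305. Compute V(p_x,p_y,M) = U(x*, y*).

Let x' = x−10, y' = y−5. MRS = 4·y'/x' = p_x/p_y.
Substituting into the budget: x* = 10 + 0.8·(M − 10·p_x − 5·p_y)/p_x, and y* = 5 + 0.2·(…)/p_y.
Discretionary income = 305 − 10·9.2 − 5·6.56 = 180.2; x* = 10 + 0.8·180.2/9.2 = 25.6696; y* = 5 + 0.2·180.2/6.56 = 10.4939.
Utility at the optimum: U(25.6696, 10.4939) = 12.7064.

V = 12.7064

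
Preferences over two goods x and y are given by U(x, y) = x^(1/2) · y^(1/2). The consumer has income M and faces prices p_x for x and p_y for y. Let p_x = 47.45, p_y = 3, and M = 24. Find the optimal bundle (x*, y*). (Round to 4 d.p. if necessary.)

Demand: x*(p_x,p_y,M) = 0.5·M/p_x and y* = 0.5·M/p_y.
At p_x=47.45, p_y=3, M=24: x* = 0.5·24/47.45 = 0.2529, y* = 4.

x* = 0.2529, y* = 4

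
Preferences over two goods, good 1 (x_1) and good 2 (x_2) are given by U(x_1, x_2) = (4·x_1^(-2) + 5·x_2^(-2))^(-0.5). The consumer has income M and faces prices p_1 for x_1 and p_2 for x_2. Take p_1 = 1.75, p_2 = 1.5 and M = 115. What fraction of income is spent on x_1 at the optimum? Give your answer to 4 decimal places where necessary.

share on x_1 = 0.5071

Numerically x_2/x_1 = 1.134015, so x_1* = 115/(1.75 + 1.5·1.134015) = 33.3235 and x_2* = 1.134015·33.3235 = 37.7893.
Expenditure on x_1: 1.75·33.3235 = 58.316; share = 0.5071.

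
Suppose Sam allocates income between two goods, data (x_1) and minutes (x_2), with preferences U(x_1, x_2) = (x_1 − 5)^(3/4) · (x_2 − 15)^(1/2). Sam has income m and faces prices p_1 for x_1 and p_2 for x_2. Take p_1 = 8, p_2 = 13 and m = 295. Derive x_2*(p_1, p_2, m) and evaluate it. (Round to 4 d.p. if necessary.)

Let x_1' = x_1−5, x_2' = x_2−15. MRS = (3/2)·x_2'/x_1' = p_1/p_2.
After buying the subsistence bundle (5, 15), a share 0.6 of the remaining income goes to x_1: x_1* = 5 + 0.6·(m − 5p_1 − 15p_2)/p_1.
Discretionary income = 295 − 5·8 − 15·13 = 60; x_2* = 15 + 0.4·60/13 = 16.8462.

x_2* = 16.8462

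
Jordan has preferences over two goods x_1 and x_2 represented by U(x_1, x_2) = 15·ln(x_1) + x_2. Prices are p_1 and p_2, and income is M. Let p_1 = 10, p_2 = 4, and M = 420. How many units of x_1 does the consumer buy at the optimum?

x_1* = 6

MU_x_1 = 15/x_1, MU_x_2 = 1. Tangency: 15/x_1 = p_1/p_2.
So x_1*(p_1,p_2) = 15·p_2/p_1, independent of income; and x_2* = (M − 15·p_2)/p_2.
At the given prices: x_1* = 15·4/10 = 6.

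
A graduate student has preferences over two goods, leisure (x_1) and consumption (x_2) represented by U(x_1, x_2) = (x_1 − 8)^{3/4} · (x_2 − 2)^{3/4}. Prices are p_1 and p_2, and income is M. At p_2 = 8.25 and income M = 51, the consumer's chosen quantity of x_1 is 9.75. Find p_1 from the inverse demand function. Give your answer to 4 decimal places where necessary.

p_1 = 3

This is Cobb-Douglas in (x_1−8, x_2−2): tangency gives 0.75·p_2·(x_2−2) = 0.75·p_1·(x_1−8).
After buying the subsistence bundle (8, 2), a share 0.5 of the remaining income goes to x_1: x_1* = 8 + 0.5·(M − 8p_1 − 2p_2)/p_1.
Set x_1* = 9.75 in the demand function and solve for p_1: p_1 = 3.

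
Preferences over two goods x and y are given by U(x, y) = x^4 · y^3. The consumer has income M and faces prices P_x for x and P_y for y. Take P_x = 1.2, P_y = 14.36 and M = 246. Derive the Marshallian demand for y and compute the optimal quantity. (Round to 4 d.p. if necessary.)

y* = 7.3418

Tangency: MRS = (4/3)·y/x = P_x/P_y.
Rearranging, P_y·y = (3/4)·P_x·x. Substituting into the budget gives P_x·x·(1 + (3/4)) = M.
Demand: x*(P_x,P_y,M) = 4/7·M/P_x and y* = 3/7·M/P_y.
At P_x=1.2, P_y=14.36, M=246: y* = 3/7·246/14.36 = 7.3418.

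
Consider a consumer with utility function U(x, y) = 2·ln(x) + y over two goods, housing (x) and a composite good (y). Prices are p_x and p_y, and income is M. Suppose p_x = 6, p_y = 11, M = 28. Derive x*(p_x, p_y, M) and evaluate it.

x* = 3.6667

Set MRS = p_x/p_y: (2/x)/1 = p_x/p_y.
So x*(p_x,p_y) = 2·p_y/p_x, independent of income; and y* = (M − 2·p_y)/p_y.
At the given prices: x* = 2·11/6 = 3.6667.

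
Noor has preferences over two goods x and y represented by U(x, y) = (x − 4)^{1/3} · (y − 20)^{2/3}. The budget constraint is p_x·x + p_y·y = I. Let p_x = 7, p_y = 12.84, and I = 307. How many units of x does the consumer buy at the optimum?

x* = 5.0571

This is Cobb-Douglas in (x−4, y−20): tangency gives 1/3·p_y·(y−20) = 2/3·p_x·(x−4).
After buying the subsistence bundle (4, 20), a share 1/3 of the remaining income goes to x: x* = 4 + 1/3·(I − 4p_x − 20p_y)/p_x.
Discretionary income = 307 − 4·7 − 20·12.84 = 22.2; x* = 4 + 1/3·22.2/7 = 5.0571.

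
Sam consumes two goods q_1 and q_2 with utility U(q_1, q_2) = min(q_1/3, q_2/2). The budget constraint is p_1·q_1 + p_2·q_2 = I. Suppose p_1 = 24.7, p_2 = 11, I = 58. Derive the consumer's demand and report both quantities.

q_1* = 1.8106, q_2* = 1.2071

With perfect complements, no substitution: consume in ratio q_1:q_2 = 3:2.
Budget: p_1·q_1 + p_2·(2/3)·q_1 = I, so (3·p_1 + 2·p_2)·q_1 = 3·I.
Demand: q_1*(p_1,p_2,I) = 3·I/(3·p_1 + 2·p_2), q_2* = 2·I/(3·p_1 + 2·p_2).
Here 3·24.7 + 2·11 = 96.1, giving q_1* = 1.8106 and q_2* = 1.2071.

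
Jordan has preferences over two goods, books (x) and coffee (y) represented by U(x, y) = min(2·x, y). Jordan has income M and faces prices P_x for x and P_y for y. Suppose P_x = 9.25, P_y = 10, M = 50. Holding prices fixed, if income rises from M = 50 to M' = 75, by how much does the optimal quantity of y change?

With perfect complements, no substitution: consume in ratio x:y = 1:2.
Budget: P_x·x + P_y·2·x = M, so (P_x + 2·P_y)·x = M.
Demand: x*(P_x,P_y,M) = M/(P_x + 2·P_y), y* = 2·M/(P_x + 2·P_y).
Here 9.25 + 2·10 = 29.25, giving y* = 3.4188.
At M' = 75: y* = 5.1282. Change: 5.1282 − 3.4188 = 1.7094.

Δy* = 1.7094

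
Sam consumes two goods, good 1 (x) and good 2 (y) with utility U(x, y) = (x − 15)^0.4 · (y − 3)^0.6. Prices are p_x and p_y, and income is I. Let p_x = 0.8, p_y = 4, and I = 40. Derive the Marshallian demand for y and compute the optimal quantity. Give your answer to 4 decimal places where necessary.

y* = 5.4

MRS = (2/3)·(y−3)/(x−15). Tangency with p_x/p_y gives y−3 = (3/2)·(p_x/p_y)·(x−15).
After buying the subsistence bundle (15, 3), a share 0.4 of the remaining income goes to x: x* = 15 + 0.4·(I − 15p_x − 3p_y)/p_x.
Discretionary income = 40 − 15·0.8 − 3·4 = 16; y* = 3 + 0.6·16/4 = 5.4.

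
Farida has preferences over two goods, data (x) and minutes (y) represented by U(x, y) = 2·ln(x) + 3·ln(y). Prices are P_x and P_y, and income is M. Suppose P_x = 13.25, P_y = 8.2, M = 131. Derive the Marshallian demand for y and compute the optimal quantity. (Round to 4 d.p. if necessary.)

y* = 9.5854

MU_x/MU_y = (2·y)/(3·x); tangency sets this equal to P_x/P_y.
So 2·P_y·y = 3·P_x·x; combined with the budget, a share 0.4 of income goes to x.
Demand: x*(P_x,P_y,M) = 0.4·M/P_x and y* = 0.6·M/P_y.
At P_x=13.25, P_y=8.2, M=131: y* = 0.6·131/8.2 = 9.5854.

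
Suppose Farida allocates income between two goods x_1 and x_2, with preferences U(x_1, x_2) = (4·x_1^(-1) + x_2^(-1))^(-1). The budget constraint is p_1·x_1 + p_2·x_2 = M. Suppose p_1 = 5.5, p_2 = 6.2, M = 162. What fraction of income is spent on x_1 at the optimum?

share on x_1 = 0.6532

MU_x_1 ∝ 4·x_1^(-2), MU_x_2 ∝ x_2^(-2), so MRS = 4·(x_2/x_1)^(2) = p_1/p_2.
Hence x_2/x_1 = ((1/4)·p_1/p_2)^(1/(2)), i.e. raised to the 0.5 power.
Substitute x_2 = (x_2/x_1)·x_1 into the budget: x_1* = M/(p_1 + p_2·(x_2/x_1)).
Numerically x_2/x_1 = 0.470929, so x_1* = 162/(5.5 + 6.2·0.470929) = 19.2405 and x_2* = 0.470929·19.2405 = 9.0609.
Expenditure on x_1: 5.5·19.2405 = 105.8225; share = 0.6532.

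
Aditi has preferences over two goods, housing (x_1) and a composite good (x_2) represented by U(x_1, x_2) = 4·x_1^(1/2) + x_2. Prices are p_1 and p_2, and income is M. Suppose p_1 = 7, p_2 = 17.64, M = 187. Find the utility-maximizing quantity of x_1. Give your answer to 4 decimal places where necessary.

x_1* = 25.4016

Set MRS = p_1/p_2: 2·x_1^(−1/2) = p_1/p_2.
Thus x_1* = (2·p_2/p_1)² — independent of M — with the rest of income spent on x_2.
Plugging in: x_1* = (2·17.64/7)² = 25.4016.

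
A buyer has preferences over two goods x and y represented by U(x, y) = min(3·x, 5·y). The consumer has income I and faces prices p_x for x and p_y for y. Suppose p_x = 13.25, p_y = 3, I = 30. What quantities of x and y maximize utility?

x* = 1.9934, y* = 1.196

Leontief preferences: the optimum is at the kink where x/5 = y/3, i.e. y = (3/5)·x.
Budget: p_x·x + p_y·(3/5)·x = I, so (5·p_x + 3·p_y)·x = 5·I.
Demand: x*(p_x,p_y,I) = 5·I/(5·p_x + 3·p_y), y* = 3·I/(5·p_x + 3·p_y).
Here 5·13.25 + 3·3 = 75.25, giving x* = 1.9934 and y* = 1.196.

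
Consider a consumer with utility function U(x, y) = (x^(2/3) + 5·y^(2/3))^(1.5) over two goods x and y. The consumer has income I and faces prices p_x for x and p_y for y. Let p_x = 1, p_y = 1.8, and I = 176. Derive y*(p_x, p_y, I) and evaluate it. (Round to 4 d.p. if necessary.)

MRS = MU_x/MU_y = (1/5)·(y/x)^(1/3). Set equal to p_x/p_y.
Hence y/x = (5·p_x/p_y)^(1/(1/3)), i.e. raised to the 3 power.
With the ratio pinned down, the budget gives x* = I/(p_x + p_y·(y/x)) and y* = (y/x)·x*.
Numerically y/x = 21.433471, so x* = 176/(1 + 1.8·21.433471) = 4.4467 and y* = 21.433471·4.4467 = 95.3074.

y* = 95.3074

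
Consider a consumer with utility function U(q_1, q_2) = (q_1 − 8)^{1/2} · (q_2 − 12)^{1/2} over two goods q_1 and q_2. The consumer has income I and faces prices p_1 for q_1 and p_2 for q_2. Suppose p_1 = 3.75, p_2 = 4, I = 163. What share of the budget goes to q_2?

share on q_2 = 0.5552

MRS = (q_2−12)/(q_1−8). Tangency with p_1/p_2 gives q_2−12 = (p_1/p_2)·(q_1−8).
Substituting into the budget: q_1* = 8 + 0.5·(I − 8·p_1 − 12·p_2)/p_1, and q_2* = 12 + 0.5·(…)/p_2.
Discretionary income = 163 − 8·3.75 − 12·4 = 85; q_1* = 8 + 0.5·85/3.75 = 19.3333; q_2* = 12 + 0.5·85/4 = 22.625.
Expenditure on q_2: 4·22.625 = 90.5; share = 0.5552.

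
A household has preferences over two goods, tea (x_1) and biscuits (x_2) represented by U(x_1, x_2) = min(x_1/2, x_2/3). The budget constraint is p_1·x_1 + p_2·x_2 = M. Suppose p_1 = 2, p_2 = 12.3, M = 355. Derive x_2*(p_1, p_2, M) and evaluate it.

With perfect complements, no substitution: consume in ratio x_1:x_2 = 2:3.
Budget: p_1·x_1 + p_2·(3/2)·x_1 = M, so (2·p_1 + 3·p_2)·x_1 = 2·M.
Demand: x_1*(p_1,p_2,M) = 2·M/(2·p_1 + 3·p_2), x_2* = 3·M/(2·p_1 + 3·p_2).
Here 2·2 + 3·12.3 = 40.9, giving x_2* = 26.0391.

x_2* = 26.0391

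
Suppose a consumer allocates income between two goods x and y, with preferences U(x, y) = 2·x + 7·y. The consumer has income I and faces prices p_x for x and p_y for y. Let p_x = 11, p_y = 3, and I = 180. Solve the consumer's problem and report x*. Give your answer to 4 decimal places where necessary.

x* = 0

Linear utility — the consumer picks whichever good has higher MU/price: 2/11 = 0.1818 vs 7/3 = 2.3333.
y gives more utility per dollar, so spend all income on y: y* = I/p_y, x* = 0.
Numerically: x* = 0, y* = 60.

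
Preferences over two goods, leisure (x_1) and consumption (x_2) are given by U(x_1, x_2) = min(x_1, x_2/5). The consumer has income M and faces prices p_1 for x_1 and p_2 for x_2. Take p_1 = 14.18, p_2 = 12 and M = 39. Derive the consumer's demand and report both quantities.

x_1* = 0.5257, x_2* = 2.6287

Leontief preferences: the optimum is at the kink where x_1/1 = x_2/5, i.e. x_2 = 5·x_1.
Budget: p_1·x_1 + p_2·5·x_1 = M, so (p_1 + 5·p_2)·x_1 = M.
Demand: x_1*(p_1,p_2,M) = M/(p_1 + 5·p_2), x_2* = 5·M/(p_1 + 5·p_2).
Here 14.18 + 5·12 = 74.18, giving x_1* = 0.5257 and x_2* = 2.6287.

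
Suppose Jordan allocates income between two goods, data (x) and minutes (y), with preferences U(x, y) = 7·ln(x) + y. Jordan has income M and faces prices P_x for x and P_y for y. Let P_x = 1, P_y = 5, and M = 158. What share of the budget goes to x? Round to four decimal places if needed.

share on x = 0.2215

At the given prices: x* = 7·5/1 = 35, and y* = 24.6.
Expenditure on x: 1·35 = 35; share = 0.2215.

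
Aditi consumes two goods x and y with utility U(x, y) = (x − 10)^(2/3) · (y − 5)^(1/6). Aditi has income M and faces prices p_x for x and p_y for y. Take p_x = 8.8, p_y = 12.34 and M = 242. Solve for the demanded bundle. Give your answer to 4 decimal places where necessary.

Substituting into the budget: x* = 10 + 0.8·(M − 10·p_x − 5·p_y)/p_x, and y* = 5 + 0.2·(…)/p_y.
Discretionary income = 242 − 10·8.8 − 5·12.34 = 92.3; x* = 10 + 0.8·92.3/8.8 = 18.3909; y* = 5 + 0.2·92.3/12.34 = 6.4959.

x* = 18.3909, y* = 6.4959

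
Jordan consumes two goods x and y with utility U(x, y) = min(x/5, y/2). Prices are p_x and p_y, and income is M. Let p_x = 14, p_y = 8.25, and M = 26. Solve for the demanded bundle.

Leontief preferences: the optimum is at the kink where x/5 = y/2, i.e. y = (2/5)·x.
Budget: p_x·x + p_y·(2/5)·x = M, so (5·p_x + 2·p_y)·x = 5·M.
Demand: x*(p_x,p_y,M) = 5·M/(5·p_x + 2·p_y), y* = 2·M/(5·p_x + 2·p_y).
Here 5·14 + 2·8.25 = 86.5, giving x* = 1.5029 and y* = 0.6012.

x* = 1.5029, y* = 0.6012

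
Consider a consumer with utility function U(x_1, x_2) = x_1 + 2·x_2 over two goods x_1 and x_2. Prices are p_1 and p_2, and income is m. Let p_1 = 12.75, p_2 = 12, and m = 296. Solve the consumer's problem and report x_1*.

x_1* = 0

Perfect substitutes: compare marginal utility per dollar. 1/p_1 vs 2/p_2 → 0.0784 vs 0.1667.
x_2 gives more utility per dollar, so spend all income on x_2: x_2* = m/p_2, x_1* = 0.
Numerically: x_1* = 0, x_2* = 24.6667.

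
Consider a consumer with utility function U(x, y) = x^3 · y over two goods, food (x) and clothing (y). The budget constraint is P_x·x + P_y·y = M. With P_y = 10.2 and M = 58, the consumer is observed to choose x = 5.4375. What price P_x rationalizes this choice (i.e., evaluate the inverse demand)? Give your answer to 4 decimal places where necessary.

MU_x/MU_y = (3·y)/(x); tangency sets this equal to P_x/P_y.
So 3·P_y·y = P_x·x; combined with the budget, a share 0.75 of income goes to x.
Demand: x*(P_x,P_y,M) = 0.75·M/P_x and y* = 0.25·M/P_y.
Set x* = 5.4375 in the demand function and solve for P_x: P_x = 8.

P_x = 8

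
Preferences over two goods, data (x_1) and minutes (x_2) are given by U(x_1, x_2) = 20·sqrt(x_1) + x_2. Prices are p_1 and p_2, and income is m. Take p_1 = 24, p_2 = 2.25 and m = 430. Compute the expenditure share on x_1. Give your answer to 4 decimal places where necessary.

Set MRS = p_1/p_2: 10·x_1^(−1/2) = p_1/p_2.
Solve: √x_1 = 10·p_2/p_1, so x_1*(p_1,p_2) = (10·p_2/p_1)², and x_2* = (m − p_1·x_1*)/p_2.
Plugging in: x_1* = (10·2.25/24)² = 0.8789, x_2* = 181.7361.
Expenditure on x_1: 24·0.8789 = 21.0938; share = 0.0491.

share on x_1 = 0.0491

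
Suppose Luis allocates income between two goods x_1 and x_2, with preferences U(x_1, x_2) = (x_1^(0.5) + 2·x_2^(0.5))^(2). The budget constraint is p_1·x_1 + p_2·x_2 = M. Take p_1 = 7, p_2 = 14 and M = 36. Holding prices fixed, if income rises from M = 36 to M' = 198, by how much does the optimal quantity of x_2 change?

MU_x_1 ∝ x_1^(-0.5), MU_x_2 ∝ 2·x_2^(-0.5), so MRS = (1/2)·(x_2/x_1)^(0.5) = p_1/p_2.
Solve for the ratio: x_2/x_1 = [2·p_1/p_2]^(2).
Substitute x_2 = (x_2/x_1)·x_1 into the budget: x_1* = M/(p_1 + p_2·(x_2/x_1)).
Numerically x_2/x_1 = 1, so x_1* = 36/(7 + 14·1) = 1.7143 and x_2* = 1·1.7143 = 1.7143.
At M' = 198: x_2* = 9.4286. Change: 9.4286 − 1.7143 = 7.7143.

Δx_2* = 7.7143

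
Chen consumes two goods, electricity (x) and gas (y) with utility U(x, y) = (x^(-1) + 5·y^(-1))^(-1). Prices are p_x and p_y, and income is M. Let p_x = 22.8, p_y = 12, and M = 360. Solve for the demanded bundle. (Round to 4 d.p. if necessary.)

Substitute y = (y/x)·x into the budget: x* = M/(p_x + p_y·(y/x)).
Numerically y/x = 3.082207, so x* = 360/(22.8 + 12·3.082207) = 6.0214 and y* = 3.082207·6.0214 = 18.5593.

x* = 6.0214, y* = 18.5593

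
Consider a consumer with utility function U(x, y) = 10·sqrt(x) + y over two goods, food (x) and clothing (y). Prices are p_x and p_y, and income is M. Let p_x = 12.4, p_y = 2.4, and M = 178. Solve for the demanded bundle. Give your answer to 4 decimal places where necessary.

x* = 0.9365, y* = 69.328

Solve: √x = 5·p_y/p_x, so x*(p_x,p_y) = (5·p_y/p_x)², and y* = (M − p_x·x*)/p_y.
Plugging in: x* = (5·2.4/12.4)² = 0.9365, y* = 69.328.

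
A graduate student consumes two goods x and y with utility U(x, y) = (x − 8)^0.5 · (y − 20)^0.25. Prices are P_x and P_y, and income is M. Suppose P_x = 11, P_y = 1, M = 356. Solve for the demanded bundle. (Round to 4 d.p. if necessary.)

x* = 23.0303, y* = 102.6667

MRS = 2·(y−20)/(x−8). Tangency with P_x/P_y gives y−20 = (1/2)·(P_x/P_y)·(x−8).
Substituting into the budget: x* = 8 + 2/3·(M − 8·P_x − 20·P_y)/P_x, and y* = 20 + 1/3·(…)/P_y.
Discretionary income = 356 − 8·11 − 20·1 = 248; x* = 8 + 2/3·248/11 = 23.0303; y* = 20 + 1/3·248/1 = 102.6667.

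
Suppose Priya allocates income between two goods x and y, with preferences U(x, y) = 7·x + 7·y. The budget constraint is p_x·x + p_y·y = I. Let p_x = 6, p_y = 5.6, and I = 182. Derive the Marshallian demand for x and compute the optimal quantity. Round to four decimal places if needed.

x* = 0

Numerically: x* = 0, y* = 32.5.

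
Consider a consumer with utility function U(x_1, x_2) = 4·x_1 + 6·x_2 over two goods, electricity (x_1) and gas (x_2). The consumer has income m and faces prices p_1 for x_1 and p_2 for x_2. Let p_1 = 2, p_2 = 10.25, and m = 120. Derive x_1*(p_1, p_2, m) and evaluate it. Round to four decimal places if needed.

x_1* = 60

Linear utility — the consumer picks whichever good has higher MU/price: 4/2 = 2 vs 6/10.25 = 0.5854.
x_1 gives more utility per dollar, so spend all income on x_1: x_1* = m/p_1, x_2* = 0.
Numerically: x_1* = 60, x_2* = 0.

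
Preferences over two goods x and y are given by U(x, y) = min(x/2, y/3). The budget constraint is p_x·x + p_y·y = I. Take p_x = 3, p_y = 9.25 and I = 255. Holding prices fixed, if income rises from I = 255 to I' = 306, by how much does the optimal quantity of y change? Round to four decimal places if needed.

Leontief preferences: the optimum is at the kink where x/2 = y/3, i.e. y = (3/2)·x.
Budget: p_x·x + p_y·(3/2)·x = I, so (2·p_x + 3·p_y)·x = 2·I.
Demand: x*(p_x,p_y,I) = 2·I/(2·p_x + 3·p_y), y* = 3·I/(2·p_x + 3·p_y).
Here 2·3 + 3·9.25 = 33.75, giving y* = 22.6667.
At I' = 306: y* = 27.2. Change: 27.2 − 22.6667 = 4.5333.

Δy* = 4.5333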